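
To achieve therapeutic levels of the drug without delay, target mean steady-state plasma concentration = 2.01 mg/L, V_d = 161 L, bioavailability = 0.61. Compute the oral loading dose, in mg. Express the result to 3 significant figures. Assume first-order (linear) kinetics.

LD = Css × Vd / F = 2.01 × 161 / 0.61 = 530.5 mg

531 mg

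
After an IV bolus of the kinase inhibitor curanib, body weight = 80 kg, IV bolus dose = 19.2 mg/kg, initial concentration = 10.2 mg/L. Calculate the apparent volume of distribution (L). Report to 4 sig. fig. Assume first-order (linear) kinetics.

150.6 L

Dose = 19.2 × 80 = 1536 mg
Vd = Dose / C₀ = 1536 / 10.2 = 150.6 L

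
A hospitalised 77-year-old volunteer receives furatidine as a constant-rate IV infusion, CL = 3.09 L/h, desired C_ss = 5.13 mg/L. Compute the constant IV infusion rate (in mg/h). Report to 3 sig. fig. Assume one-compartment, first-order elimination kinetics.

15.9 mg/h

At steady state, infusion rate R₀ = Css × CL = 5.13 × 3.090 = 15.85 mg/h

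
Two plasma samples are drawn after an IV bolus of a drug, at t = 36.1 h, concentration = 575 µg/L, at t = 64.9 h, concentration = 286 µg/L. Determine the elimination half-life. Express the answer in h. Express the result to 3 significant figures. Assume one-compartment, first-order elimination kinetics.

28.6 h

k = ln(C₁/C₂) / (t₂ − t₁) = ln(575/286) / (64.9 − 36.1)
  = 0.6984 / 28.80 = 0.02425 h⁻¹
t½ = ln2 / k = 0.693147 / 0.02425 = 28.58 h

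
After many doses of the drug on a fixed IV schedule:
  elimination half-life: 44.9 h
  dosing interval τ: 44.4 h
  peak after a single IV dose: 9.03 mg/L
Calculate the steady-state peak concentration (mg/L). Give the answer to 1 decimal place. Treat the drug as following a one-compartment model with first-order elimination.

k = ln2 / t½ = 0.693147 / 44.9 = 0.01544 h⁻¹
e^(−kτ) = e^(−0.01544 × 44.4) = 0.5038
Accumulation ratio R = 1 / (1 − e^(−kτ)) = 1 / (1 − 0.5038) = 2.015
Steady-state peak = C₀ × R = 9.03 × 2.015 = 18.20 mg/L

18.2 mg/L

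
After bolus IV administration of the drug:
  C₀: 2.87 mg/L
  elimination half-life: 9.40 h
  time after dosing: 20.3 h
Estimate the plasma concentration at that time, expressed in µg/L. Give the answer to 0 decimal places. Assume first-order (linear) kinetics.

k = ln2 / t½ = 0.693147 / 9.40 = 0.07374 h⁻¹
C = C₀ · e^(−k·t) = 2.870 × e^(−0.07374 × 20.3)
  = 2.870 × 0.2238 = 0.6423 mg/L
Convert: 0.6423 mg/L × 1000 = 642.3 µg/L

642 µg/L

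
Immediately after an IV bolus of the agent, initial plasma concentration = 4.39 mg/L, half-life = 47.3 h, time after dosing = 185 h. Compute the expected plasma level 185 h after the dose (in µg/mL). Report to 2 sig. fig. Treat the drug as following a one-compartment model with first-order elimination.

0.29 µg/mL

k = ln2 / t½ = 0.693147 / 47.3 = 0.01465 h⁻¹
C = C₀ · e^(−k·t) = 4.390 × e^(−0.01465 × 185)
  = 4.390 × 0.06652 = 0.2920 mg/L
(0.2920 mg/L = 0.2920 µg/mL)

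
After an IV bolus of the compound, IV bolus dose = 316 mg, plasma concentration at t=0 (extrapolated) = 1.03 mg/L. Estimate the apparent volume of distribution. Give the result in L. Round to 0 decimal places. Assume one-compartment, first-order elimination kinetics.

Vd = Dose / C₀ = 316.0 / 1.03 = 306.8 L

307 L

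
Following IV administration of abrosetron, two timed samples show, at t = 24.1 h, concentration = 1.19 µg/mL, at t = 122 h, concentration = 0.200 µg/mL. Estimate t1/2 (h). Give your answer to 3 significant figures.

k = ln(C₁/C₂) / (t₂ − t₁) = ln(1.19/0.200) / (122 − 24.1)
  = 1.783 / 97.90 = 0.01821 h⁻¹
t½ = ln2 / k = 0.693147 / 0.01821 = 38.06 h

38.1 h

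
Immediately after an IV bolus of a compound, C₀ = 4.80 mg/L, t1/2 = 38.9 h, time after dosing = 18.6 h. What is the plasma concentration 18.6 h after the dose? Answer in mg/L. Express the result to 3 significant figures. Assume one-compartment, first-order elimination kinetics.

k = ln2 / t½ = 0.693147 / 38.9 = 0.01782 h⁻¹
C = C₀ · e^(−k·t) = 4.800 × e^(−0.01782 × 18.6)
  = 4.800 × 0.7179 = 3.446 mg/L

3.45 mg/L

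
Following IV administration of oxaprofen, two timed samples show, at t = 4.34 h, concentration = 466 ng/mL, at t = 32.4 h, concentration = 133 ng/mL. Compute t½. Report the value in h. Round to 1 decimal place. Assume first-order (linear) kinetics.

15.5 h

k = ln(C₁/C₂) / (t₂ − t₁) = ln(466/133) / (32.4 − 4.34)
  = 1.254 / 28.06 = 0.04469 h⁻¹
t½ = ln2 / k = 0.693147 / 0.04469 = 15.51 h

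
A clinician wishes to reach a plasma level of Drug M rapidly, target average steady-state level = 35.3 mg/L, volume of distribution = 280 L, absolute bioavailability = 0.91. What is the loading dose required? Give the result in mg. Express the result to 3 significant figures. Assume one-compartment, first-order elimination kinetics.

LD = Css × Vd / F = 35.3 × 280 / 0.91 = 10860 mg

10900 mg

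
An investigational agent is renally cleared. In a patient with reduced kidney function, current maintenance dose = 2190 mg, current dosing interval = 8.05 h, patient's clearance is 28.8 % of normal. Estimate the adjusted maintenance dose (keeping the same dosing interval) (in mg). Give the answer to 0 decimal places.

631 mg

To keep the same average steady-state level, dosing rate must scale with clearance.
CL ratio = 28.8 / 100 = 0.2880
New dose (same interval) = 2190 × 0.2880 = 630.7 mg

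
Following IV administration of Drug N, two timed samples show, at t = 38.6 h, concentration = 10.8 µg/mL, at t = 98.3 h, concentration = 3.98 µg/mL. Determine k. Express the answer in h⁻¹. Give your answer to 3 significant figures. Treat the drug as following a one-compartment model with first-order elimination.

k = ln(C₁/C₂) / (t₂ − t₁) = ln(10.8/3.98) / (98.3 − 38.6)
  = 0.9983 / 59.70 = 0.01672 h⁻¹

0.0167 h⁻¹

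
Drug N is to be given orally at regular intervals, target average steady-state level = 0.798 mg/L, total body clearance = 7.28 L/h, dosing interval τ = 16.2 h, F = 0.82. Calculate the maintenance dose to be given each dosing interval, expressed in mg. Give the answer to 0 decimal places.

115 mg

At steady state, F × (Dose/τ) = Css × CL.
Dose = Css × CL × τ / F = 0.798 × 7.280 × 16.2 / 0.82 = 114.8 mg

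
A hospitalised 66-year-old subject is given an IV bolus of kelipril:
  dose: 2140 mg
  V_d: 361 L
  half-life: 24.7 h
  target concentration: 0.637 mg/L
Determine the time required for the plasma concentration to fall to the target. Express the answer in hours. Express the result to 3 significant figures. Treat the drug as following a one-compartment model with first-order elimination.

79.5 h

C₀ = Dose / Vd = 2140 / 361 = 5.928 mg/L
k = ln2 / t½ = 0.693147 / 24.7 = 0.02806 h⁻¹
t = ln(C₀ / C) / k = ln(5.928 / 0.637) / 0.02806
  = ln(9.306) / 0.02806 = 2.231 / 0.02806 = 79.51 h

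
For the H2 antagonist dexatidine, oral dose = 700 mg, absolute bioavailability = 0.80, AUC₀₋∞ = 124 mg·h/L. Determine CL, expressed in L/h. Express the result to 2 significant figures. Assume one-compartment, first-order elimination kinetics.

CL = F·Dose / AUC = 0.80 × 700 / 124 = 4.516 L/h

4.5 L/h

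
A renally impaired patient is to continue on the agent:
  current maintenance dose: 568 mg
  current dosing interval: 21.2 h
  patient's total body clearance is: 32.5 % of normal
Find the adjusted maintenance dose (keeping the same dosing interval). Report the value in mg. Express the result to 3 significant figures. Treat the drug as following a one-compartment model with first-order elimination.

To keep the same average steady-state level, dosing rate must scale with clearance.
CL ratio = 32.5 / 100 = 0.3250
New dose (same interval) = 568 × 0.3250 = 184.6 mg

185 mg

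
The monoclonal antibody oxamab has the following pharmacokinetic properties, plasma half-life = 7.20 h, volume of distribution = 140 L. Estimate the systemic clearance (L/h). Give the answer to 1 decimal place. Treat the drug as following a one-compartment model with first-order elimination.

k = ln2 / t½ = 0.693147 / 7.20 = 0.09627 h⁻¹
CL = k × Vd = 0.09627 × 140 = 13.48 L/h

13.5 L/h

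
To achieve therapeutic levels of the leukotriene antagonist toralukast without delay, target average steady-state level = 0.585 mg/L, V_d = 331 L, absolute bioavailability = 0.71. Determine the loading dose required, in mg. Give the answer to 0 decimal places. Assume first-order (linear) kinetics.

LD = Css × Vd / F = 0.585 × 331 / 0.71 = 272.7 mg

273 mg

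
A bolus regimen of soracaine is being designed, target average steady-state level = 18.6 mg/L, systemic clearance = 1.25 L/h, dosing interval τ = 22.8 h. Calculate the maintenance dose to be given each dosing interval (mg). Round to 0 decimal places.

530 mg

At steady state, Dose/τ = Css × CL.
Dose = Css × CL × τ = 18.6 × 1.250 × 22.8 = 530.1 mg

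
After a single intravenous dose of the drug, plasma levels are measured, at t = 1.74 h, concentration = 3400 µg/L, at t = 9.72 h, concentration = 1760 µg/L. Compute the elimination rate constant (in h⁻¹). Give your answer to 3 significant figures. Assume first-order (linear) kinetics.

0.0825 h⁻¹

k = ln(C₁/C₂) / (t₂ − t₁) = ln(3400/1760) / (9.72 − 1.74)
  = 0.6585 / 7.980 = 0.08252 h⁻¹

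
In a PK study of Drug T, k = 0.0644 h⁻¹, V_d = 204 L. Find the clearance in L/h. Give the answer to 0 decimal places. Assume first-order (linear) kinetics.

CL = k × Vd = 0.0644 × 204 = 13.14 L/h

13 L/h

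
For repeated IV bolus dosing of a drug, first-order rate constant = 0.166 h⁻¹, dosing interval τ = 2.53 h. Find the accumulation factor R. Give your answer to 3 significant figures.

e^(−kτ) = e^(−0.1660 × 2.53) = 0.6571
Accumulation ratio R = 1 / (1 − e^(−kτ)) = 1 / (1 − 0.6571) = 2.916

2.92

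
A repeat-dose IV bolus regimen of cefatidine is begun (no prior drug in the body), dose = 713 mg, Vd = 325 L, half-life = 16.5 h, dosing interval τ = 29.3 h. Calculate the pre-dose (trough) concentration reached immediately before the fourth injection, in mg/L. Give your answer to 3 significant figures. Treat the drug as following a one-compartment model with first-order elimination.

C₀ per dose = Dose / Vd = 713 / 325 = 2.194 mg/L
k = ln2 / t½ = 0.693147 / 16.5 = 0.04201 h⁻¹
Fraction remaining after one interval: r = e^(−kτ) = e^(−0.04201 × 29.3) = 0.2920
Before dose 4, 3 doses have been given (aged 1τ, 2τ, 3τ).
C_trough = C₀ × (r + r² + … + r^3) = C₀ × r(1−r^3)/(1−r)
        = 2.194 × 0.2920 × (1 − 0.02490) / (1 − 0.2920) = 0.8823 mg/L

0.882 mg/L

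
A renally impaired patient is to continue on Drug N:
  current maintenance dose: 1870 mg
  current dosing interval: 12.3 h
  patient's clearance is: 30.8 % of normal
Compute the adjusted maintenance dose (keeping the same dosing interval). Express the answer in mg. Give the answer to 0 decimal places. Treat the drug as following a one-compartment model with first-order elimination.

To keep the same average steady-state level, dosing rate must scale with clearance.
CL ratio = 30.8 / 100 = 0.3080
New dose (same interval) = 1870 × 0.3080 = 576.0 mg

576 mg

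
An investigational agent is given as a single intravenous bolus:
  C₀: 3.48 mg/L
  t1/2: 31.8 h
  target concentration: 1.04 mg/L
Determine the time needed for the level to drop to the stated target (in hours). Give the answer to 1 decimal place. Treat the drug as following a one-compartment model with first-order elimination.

55.4 h

k = ln2 / t½ = 0.693147 / 31.8 = 0.02180 h⁻¹
t = ln(C₀ / C) / k = ln(3.480 / 1.04) / 0.02180
  = ln(3.346) / 0.02180 = 1.208 / 0.02180 = 55.41 h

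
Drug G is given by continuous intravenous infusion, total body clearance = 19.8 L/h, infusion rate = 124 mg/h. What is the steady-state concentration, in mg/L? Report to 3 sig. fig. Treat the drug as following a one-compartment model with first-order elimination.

At steady state Css = R₀ / CL = 124 / 19.80 = 6.263 mg/L

6.26 mg/L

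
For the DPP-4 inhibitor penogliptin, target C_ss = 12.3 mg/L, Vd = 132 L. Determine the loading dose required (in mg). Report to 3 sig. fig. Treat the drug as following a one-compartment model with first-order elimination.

1620 mg

LD = Css × Vd = 12.3 × 132 = 1624 mg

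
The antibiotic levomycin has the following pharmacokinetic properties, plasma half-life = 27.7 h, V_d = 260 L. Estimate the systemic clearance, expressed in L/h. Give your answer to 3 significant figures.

k = ln2 / t½ = 0.693147 / 27.7 = 0.02502 h⁻¹
CL = k × Vd = 0.02502 × 260 = 6.505 L/h

6.51 L/h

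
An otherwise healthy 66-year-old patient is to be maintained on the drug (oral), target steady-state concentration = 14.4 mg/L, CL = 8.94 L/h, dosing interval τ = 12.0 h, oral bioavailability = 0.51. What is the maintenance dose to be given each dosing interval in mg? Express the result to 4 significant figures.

3029 mg

At steady state, F × (Dose/τ) = Css × CL.
Dose = Css × CL × τ / F = 14.4 × 8.940 × 12.0 / 0.51 = 3029 mg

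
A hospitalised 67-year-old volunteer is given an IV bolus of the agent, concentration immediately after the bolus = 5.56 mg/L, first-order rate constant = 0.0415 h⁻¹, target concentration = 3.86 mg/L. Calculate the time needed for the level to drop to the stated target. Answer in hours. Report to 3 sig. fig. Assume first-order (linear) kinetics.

t = ln(C₀ / C) / k = ln(5.560 / 3.86) / 0.04150
  = ln(1.440) / 0.04150 = 0.3646 / 0.04150 = 8.786 h

8.79 h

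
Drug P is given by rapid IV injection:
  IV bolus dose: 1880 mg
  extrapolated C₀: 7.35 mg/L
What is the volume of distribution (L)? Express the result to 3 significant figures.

256 L

Vd = Dose / C₀ = 1880 / 7.35 = 255.8 L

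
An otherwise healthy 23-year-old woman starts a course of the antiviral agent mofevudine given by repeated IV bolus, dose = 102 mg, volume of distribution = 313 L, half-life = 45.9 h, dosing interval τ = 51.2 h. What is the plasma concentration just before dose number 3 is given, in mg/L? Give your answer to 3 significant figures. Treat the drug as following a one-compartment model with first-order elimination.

0.220 mg/L

C₀ per dose = Dose / Vd = 102 / 313 = 0.3259 mg/L
k = ln2 / t½ = 0.693147 / 45.9 = 0.01510 h⁻¹
Fraction remaining after one interval: r = e^(−kτ) = e^(−0.01510 × 51.2) = 0.4616
Before dose 3, 2 doses have been given (aged 1τ, 2τ).
C_trough = C₀ × (r + r²) = 0.3259 × (0.4616 + 0.2131) = 0.2199 mg/L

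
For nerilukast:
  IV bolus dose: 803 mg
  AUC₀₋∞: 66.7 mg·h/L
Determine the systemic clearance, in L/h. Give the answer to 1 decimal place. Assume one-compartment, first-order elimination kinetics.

CL = Dose / AUC = 803 / 66.7 = 12.04 L/h

12.0 L/h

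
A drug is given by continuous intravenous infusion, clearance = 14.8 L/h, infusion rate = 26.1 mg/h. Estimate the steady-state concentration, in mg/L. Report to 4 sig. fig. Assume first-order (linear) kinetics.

1.764 mg/L

At steady state Css = R₀ / CL = 26.1 / 14.80 = 1.764 mg/L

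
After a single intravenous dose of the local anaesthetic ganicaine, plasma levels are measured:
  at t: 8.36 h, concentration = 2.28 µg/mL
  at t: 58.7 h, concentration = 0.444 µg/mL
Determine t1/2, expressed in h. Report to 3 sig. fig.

21.3 h

k = ln(C₁/C₂) / (t₂ − t₁) = ln(2.28/0.444) / (58.7 − 8.36)
  = 1.636 / 50.34 = 0.03250 h⁻¹
t½ = ln2 / k = 0.693147 / 0.03250 = 21.33 h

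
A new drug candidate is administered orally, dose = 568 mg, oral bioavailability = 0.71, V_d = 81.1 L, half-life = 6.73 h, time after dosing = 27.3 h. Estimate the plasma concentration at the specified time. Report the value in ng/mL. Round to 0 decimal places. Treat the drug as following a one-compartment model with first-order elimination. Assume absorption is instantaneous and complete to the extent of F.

Amount reaching circulation = F × Dose = 0.71 × 568.0 = 403.3 mg
C₀ = F·Dose / Vd = 403.3 / 81.1 = 4.973 mg/L
k = ln2 / t½ = 0.693147 / 6.73 = 0.1030 h⁻¹
C = C₀ · e^(−k·t) = 4.973 × e^(−0.1030 × 27.3)
  = 4.973 × 0.06009 = 0.2988 mg/L
Convert: 0.2988 mg/L × 1000 = 298.8 ng/mL

299 ng/mL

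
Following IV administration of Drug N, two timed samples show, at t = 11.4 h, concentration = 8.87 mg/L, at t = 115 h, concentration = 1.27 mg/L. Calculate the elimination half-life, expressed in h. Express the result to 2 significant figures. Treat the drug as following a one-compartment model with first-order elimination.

37 h

k = ln(C₁/C₂) / (t₂ − t₁) = ln(8.87/1.27) / (115 − 11.4)
  = 1.944 / 103.6 = 0.01876 h⁻¹
t½ = ln2 / k = 0.693147 / 0.01876 = 36.95 h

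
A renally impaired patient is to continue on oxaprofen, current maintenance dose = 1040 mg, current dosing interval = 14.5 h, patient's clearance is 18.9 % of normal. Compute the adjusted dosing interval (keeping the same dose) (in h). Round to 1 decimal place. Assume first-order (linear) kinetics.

76.7 h

To keep the same average steady-state level, dosing rate must scale with clearance.
CL ratio = 18.9 / 100 = 0.1890
New interval (same dose) = 14.5 / 0.1890 = 76.72 h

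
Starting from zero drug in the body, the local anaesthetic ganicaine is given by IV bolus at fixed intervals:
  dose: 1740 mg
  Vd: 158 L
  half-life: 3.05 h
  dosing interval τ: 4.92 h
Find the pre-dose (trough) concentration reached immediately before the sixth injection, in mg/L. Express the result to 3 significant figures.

5.33 mg/L

C₀ per dose = Dose / Vd = 1740 / 158 = 11.01 mg/L
k = ln2 / t½ = 0.693147 / 3.05 = 0.2273 h⁻¹
Fraction remaining after one interval: r = e^(−kτ) = e^(−0.2273 × 4.92) = 0.3268
Before dose 6, 5 doses have been given (aged 1τ, 2τ, 3τ, 4τ, 5τ).
C_trough = C₀ × (r + r² + … + r^5) = C₀ × r(1−r^5)/(1−r)
        = 11.01 × 0.3268 × (1 − 0.003727) / (1 − 0.3268) = 5.325 mg/L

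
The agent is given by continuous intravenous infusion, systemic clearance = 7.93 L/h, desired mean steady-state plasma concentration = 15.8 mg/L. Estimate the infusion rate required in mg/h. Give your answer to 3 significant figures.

At steady state, infusion rate R₀ = Css × CL = 15.8 × 7.930 = 125.3 mg/h

125 mg/h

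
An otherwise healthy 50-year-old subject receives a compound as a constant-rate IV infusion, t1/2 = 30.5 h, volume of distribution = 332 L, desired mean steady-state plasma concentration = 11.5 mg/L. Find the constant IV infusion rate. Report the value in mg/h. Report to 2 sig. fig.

87 mg/h

k = ln2 / t½ = 0.693147 / 30.5 = 0.02273 h⁻¹
CL = k × Vd = 0.02273 × 332 = 7.546 L/h
At steady state, infusion rate R₀ = Css × CL = 11.5 × 7.546 = 86.78 mg/h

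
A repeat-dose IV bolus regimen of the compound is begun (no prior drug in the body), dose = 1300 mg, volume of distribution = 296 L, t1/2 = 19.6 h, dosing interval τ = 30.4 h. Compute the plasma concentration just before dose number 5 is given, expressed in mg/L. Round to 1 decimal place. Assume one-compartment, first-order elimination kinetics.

C₀ per dose = Dose / Vd = 1300 / 296 = 4.392 mg/L
k = ln2 / t½ = 0.693147 / 19.6 = 0.03536 h⁻¹
Fraction remaining after one interval: r = e^(−kτ) = e^(−0.03536 × 30.4) = 0.3413
Before dose 5, 4 doses have been given (aged 1τ, 2τ, 3τ, 4τ).
C_trough = C₀ × (r + r² + … + r^4) = C₀ × r(1−r^4)/(1−r)
        = 4.392 × 0.3413 × (1 − 0.01357) / (1 − 0.3413) = 2.245 mg/L

2.2 mg/L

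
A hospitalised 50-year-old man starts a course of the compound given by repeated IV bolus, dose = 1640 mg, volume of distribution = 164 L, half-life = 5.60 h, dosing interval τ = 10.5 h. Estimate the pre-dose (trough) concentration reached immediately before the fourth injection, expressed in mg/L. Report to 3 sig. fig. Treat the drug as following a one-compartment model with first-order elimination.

3.67 mg/L

C₀ per dose = Dose / Vd = 1640 / 164 = 10.00 mg/L
k = ln2 / t½ = 0.693147 / 5.60 = 0.1238 h⁻¹
Fraction remaining after one interval: r = e^(−kτ) = e^(−0.1238 × 10.5) = 0.2726
Before dose 4, 3 doses have been given (aged 1τ, 2τ, 3τ).
C_trough = C₀ × (r + r² + … + r^3) = C₀ × r(1−r^3)/(1−r)
        = 10.00 × 0.2726 × (1 − 0.02026) / (1 − 0.2726) = 3.672 mg/L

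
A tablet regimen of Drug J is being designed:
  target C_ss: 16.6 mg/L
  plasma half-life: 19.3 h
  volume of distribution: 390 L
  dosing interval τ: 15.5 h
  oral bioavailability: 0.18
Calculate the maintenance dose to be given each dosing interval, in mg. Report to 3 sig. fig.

k = ln2 / t½ = 0.693147 / 19.3 = 0.03591 h⁻¹
CL = k × Vd = 0.03591 × 390 = 14.00 L/h
At steady state, F × (Dose/τ) = Css × CL.
Dose = Css × CL × τ / F = 16.6 × 14.00 × 15.5 / 0.18 = 20010 mg

20000 mg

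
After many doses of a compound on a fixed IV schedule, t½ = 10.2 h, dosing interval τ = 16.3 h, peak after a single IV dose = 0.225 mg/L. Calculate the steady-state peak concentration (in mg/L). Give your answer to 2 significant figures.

k = ln2 / t½ = 0.693147 / 10.2 = 0.06796 h⁻¹
e^(−kτ) = e^(−0.06796 × 16.3) = 0.3303
Accumulation ratio R = 1 / (1 − e^(−kτ)) = 1 / (1 − 0.3303) = 1.493
Steady-state peak = C₀ × R = 0.225 × 1.493 = 0.3359 mg/L

0.34 mg/L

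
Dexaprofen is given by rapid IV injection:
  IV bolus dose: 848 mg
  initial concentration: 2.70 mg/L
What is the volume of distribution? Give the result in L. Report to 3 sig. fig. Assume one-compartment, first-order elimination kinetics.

314 L

Vd = Dose / C₀ = 848.0 / 2.70 = 314.1 L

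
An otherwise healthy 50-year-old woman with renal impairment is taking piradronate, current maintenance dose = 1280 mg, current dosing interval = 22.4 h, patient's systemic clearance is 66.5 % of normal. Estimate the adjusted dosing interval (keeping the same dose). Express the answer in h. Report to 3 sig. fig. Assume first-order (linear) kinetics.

To keep the same average steady-state level, dosing rate must scale with clearance.
CL ratio = 66.5 / 100 = 0.6650
New interval (same dose) = 22.4 / 0.6650 = 33.68 h

33.7 h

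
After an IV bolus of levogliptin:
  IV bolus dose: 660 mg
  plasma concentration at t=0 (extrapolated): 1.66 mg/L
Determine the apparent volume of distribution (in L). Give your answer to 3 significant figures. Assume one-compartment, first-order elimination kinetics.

Vd = Dose / C₀ = 660.0 / 1.66 = 397.6 L

398 L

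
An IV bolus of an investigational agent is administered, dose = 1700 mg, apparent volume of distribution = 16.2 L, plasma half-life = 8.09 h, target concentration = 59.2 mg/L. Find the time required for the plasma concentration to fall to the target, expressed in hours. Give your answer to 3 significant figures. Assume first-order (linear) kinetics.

6.68 h

C₀ = Dose / Vd = 1700 / 16.2 = 104.9 mg/L
k = ln2 / t½ = 0.693147 / 8.09 = 0.08568 h⁻¹
t = ln(C₀ / C) / k = ln(104.9 / 59.2) / 0.08568
  = ln(1.772) / 0.08568 = 0.5721 / 0.08568 = 6.677 h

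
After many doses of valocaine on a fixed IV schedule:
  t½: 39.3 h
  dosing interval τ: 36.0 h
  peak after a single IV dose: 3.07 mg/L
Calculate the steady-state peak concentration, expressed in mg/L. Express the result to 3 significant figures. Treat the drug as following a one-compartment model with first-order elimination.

6.53 mg/L

k = ln2 / t½ = 0.693147 / 39.3 = 0.01764 h⁻¹
e^(−kτ) = e^(−0.01764 × 36.0) = 0.5299
Accumulation ratio R = 1 / (1 − e^(−kτ)) = 1 / (1 − 0.5299) = 2.127
Steady-state peak = C₀ × R = 3.07 × 2.127 = 6.530 mg/L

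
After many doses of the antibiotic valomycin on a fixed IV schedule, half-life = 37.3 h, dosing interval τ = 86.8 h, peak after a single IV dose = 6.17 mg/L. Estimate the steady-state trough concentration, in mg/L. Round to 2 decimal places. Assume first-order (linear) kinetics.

1.54 mg/L

k = ln2 / t½ = 0.693147 / 37.3 = 0.01858 h⁻¹
e^(−kτ) = e^(−0.01858 × 86.8) = 0.1993
Accumulation ratio R = 1 / (1 − e^(−kτ)) = 1 / (1 − 0.1993) = 1.249
Steady-state trough = C₀ × R × e^(−kτ) = 6.17 × 1.249 × 0.1993 = 1.536 mg/L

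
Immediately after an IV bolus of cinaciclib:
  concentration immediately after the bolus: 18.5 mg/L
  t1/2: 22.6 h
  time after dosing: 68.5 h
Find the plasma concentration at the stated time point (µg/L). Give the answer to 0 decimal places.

2263 µg/L

k = ln2 / t½ = 0.693147 / 22.6 = 0.03067 h⁻¹
C = C₀ · e^(−k·t) = 18.50 × e^(−0.03067 × 68.5)
  = 18.50 × 0.1223 = 2.263 mg/L
Convert: 2.263 mg/L × 1000 = 2263 µg/L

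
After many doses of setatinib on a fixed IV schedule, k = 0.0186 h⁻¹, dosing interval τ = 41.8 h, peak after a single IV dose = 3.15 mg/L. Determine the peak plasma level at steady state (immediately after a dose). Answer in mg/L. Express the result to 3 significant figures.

e^(−kτ) = e^(−0.01860 × 41.8) = 0.4596
Accumulation ratio R = 1 / (1 − e^(−kτ)) = 1 / (1 − 0.4596) = 1.850
Steady-state peak = C₀ × R = 3.15 × 1.850 = 5.828 mg/L

5.83 mg/L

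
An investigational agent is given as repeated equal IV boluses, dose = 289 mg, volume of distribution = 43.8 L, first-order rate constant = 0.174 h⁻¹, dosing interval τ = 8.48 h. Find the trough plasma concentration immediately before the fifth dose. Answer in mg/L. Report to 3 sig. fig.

C₀ per dose = Dose / Vd = 289 / 43.8 = 6.598 mg/L
Fraction remaining after one interval: r = e^(−kτ) = e^(−0.1740 × 8.48) = 0.2287
Before dose 5, 4 doses have been given (aged 1τ, 2τ, 3τ, 4τ).
C_trough = C₀ × (r + r² + … + r^4) = C₀ × r(1−r^4)/(1−r)
        = 6.598 × 0.2287 × (1 − 0.002736) / (1 − 0.2287) = 1.951 mg/L

1.95 mg/L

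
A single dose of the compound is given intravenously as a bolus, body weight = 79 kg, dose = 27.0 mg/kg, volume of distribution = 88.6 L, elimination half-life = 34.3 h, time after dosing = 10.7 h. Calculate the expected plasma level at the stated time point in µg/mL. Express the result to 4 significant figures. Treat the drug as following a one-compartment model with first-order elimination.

Total dose = 27.0 × 79 = 2133 mg
C₀ = Dose / Vd = 2133 / 88.6 = 24.07 mg/L
k = ln2 / t½ = 0.693147 / 34.3 = 0.02021 h⁻¹
C = C₀ · e^(−k·t) = 24.07 × e^(−0.02021 × 10.7)
  = 24.07 × 0.8055 = 19.39 mg/L
(19.39 mg/L = 19.39 µg/mL)

19.39 µg/mL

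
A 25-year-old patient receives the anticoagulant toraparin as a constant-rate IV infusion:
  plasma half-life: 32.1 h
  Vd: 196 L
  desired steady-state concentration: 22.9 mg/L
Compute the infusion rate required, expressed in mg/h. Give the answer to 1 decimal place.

k = ln2 / t½ = 0.693147 / 32.1 = 0.02159 h⁻¹
CL = k × Vd = 0.02159 × 196 = 4.232 L/h
At steady state, infusion rate R₀ = Css × CL = 22.9 × 4.232 = 96.91 mg/h

96.9 mg/h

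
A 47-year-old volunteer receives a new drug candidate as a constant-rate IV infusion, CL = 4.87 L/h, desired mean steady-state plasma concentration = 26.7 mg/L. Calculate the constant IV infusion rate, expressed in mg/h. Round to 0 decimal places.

130 mg/h

At steady state, infusion rate R₀ = Css × CL = 26.7 × 4.870 = 130.0 mg/h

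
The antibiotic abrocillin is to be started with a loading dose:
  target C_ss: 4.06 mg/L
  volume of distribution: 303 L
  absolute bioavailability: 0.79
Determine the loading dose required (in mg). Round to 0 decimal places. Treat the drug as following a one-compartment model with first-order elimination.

LD = Css × Vd / F = 4.06 × 303 / 0.79 = 1557 mg

1557 mg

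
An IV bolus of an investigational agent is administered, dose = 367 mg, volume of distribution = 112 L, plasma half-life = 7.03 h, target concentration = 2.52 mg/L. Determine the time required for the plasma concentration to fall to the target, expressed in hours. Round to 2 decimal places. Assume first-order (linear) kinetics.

2.66 h

C₀ = Dose / Vd = 367.0 / 112 = 3.277 mg/L
k = ln2 / t½ = 0.693147 / 7.03 = 0.09860 h⁻¹
t = ln(C₀ / C) / k = ln(3.277 / 2.52) / 0.09860
  = ln(1.300) / 0.09860 = 0.2624 / 0.09860 = 2.661 h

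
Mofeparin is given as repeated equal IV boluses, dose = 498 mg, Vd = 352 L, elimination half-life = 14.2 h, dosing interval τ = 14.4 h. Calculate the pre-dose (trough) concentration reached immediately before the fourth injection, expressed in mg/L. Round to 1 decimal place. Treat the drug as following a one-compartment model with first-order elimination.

C₀ per dose = Dose / Vd = 498 / 352 = 1.415 mg/L
k = ln2 / t½ = 0.693147 / 14.2 = 0.04881 h⁻¹
Fraction remaining after one interval: r = e^(−kτ) = e^(−0.04881 × 14.4) = 0.4952
Before dose 4, 3 doses have been given (aged 1τ, 2τ, 3τ).
C_trough = C₀ × (r + r² + … + r^3) = C₀ × r(1−r^3)/(1−r)
        = 1.415 × 0.4952 × (1 − 0.1214) / (1 − 0.4952) = 1.220 mg/L

1.2 mg/L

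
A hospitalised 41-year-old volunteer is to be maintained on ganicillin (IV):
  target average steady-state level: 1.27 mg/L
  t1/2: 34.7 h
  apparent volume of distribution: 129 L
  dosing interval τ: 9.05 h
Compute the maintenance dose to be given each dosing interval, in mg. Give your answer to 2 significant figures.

30 mg

k = ln2 / t½ = 0.693147 / 34.7 = 0.01998 h⁻¹
CL = k × Vd = 0.01998 × 129 = 2.577 L/h
At steady state, Dose/τ = Css × CL.
Dose = Css × CL × τ = 1.27 × 2.577 × 9.05 = 29.62 mg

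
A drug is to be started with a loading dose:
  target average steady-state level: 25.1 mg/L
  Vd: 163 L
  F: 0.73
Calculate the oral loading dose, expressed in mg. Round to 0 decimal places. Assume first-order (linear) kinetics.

5605 mg

LD = Css × Vd / F = 25.1 × 163 / 0.73 = 5605 mg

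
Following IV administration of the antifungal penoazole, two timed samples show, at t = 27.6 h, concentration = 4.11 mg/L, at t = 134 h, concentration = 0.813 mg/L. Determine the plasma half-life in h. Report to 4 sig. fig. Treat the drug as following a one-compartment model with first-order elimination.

k = ln(C₁/C₂) / (t₂ − t₁) = ln(4.11/0.813) / (134 − 27.6)
  = 1.620 / 106.4 = 0.01523 h⁻¹
t½ = ln2 / k = 0.693147 / 0.01523 = 45.51 h

45.51 h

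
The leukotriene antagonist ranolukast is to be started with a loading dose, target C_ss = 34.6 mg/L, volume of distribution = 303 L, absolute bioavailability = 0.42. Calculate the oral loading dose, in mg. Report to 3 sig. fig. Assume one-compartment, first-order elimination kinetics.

LD = Css × Vd / F = 34.6 × 303 / 0.42 = 24960 mg

25000 mg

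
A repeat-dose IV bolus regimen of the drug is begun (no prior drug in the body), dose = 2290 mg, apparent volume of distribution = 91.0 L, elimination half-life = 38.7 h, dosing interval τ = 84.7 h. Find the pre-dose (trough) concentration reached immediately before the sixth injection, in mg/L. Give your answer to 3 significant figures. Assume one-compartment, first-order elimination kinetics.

7.07 mg/L

C₀ per dose = Dose / Vd = 2290 / 91.0 = 25.16 mg/L
k = ln2 / t½ = 0.693147 / 38.7 = 0.01791 h⁻¹
Fraction remaining after one interval: r = e^(−kτ) = e^(−0.01791 × 84.7) = 0.2194
Before dose 6, 5 doses have been given (aged 1τ, 2τ, 3τ, 4τ, 5τ).
C_trough = C₀ × (r + r² + … + r^5) = C₀ × r(1−r^5)/(1−r)
        = 25.16 × 0.2194 × (1 − 0.0005084) / (1 − 0.2194) = 7.068 mg/L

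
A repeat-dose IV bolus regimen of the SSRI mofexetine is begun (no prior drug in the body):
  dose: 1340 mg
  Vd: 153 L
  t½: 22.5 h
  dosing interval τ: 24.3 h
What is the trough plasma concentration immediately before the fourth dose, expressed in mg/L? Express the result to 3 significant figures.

7.03 mg/L

C₀ per dose = Dose / Vd = 1340 / 153 = 8.758 mg/L
k = ln2 / t½ = 0.693147 / 22.5 = 0.03081 h⁻¹
Fraction remaining after one interval: r = e^(−kτ) = e^(−0.03081 × 24.3) = 0.4730
Before dose 4, 3 doses have been given (aged 1τ, 2τ, 3τ).
C_trough = C₀ × (r + r² + … + r^3) = C₀ × r(1−r^3)/(1−r)
        = 8.758 × 0.4730 × (1 − 0.1058) / (1 − 0.4730) = 7.029 mg/L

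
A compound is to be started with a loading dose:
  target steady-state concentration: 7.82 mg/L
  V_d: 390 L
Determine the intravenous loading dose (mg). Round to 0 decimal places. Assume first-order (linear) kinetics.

3050 mg

LD = Css × Vd = 7.82 × 390 = 3050 mg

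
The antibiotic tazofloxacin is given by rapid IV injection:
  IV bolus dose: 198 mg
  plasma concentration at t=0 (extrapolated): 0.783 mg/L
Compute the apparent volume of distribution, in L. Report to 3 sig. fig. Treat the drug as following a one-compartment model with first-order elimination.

Vd = Dose / C₀ = 198.0 / 0.783 = 252.9 L

253 L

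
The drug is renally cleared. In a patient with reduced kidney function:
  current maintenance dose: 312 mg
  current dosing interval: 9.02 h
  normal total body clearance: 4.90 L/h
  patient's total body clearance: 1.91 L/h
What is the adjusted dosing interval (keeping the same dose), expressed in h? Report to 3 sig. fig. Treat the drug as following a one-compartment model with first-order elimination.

23.1 h

To keep the same average steady-state level, dosing rate must scale with clearance.
CL ratio = 1.91 / 4.90 = 0.3898
New interval (same dose) = 9.02 / 0.3898 = 23.14 h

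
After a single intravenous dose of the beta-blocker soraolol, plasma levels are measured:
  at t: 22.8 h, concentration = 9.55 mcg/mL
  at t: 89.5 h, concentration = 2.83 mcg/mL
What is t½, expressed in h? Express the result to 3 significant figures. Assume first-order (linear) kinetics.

38.0 h

k = ln(C₁/C₂) / (t₂ − t₁) = ln(9.55/2.83) / (89.5 − 22.8)
  = 1.216 / 66.70 = 0.01823 h⁻¹
t½ = ln2 / k = 0.693147 / 0.01823 = 38.02 h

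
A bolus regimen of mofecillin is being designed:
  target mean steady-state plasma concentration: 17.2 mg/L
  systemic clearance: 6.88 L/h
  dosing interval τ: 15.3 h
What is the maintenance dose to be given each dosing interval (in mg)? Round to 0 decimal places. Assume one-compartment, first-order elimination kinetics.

1811 mg

At steady state, Dose/τ = Css × CL.
Dose = Css × CL × τ = 17.2 × 6.880 × 15.3 = 1811 mg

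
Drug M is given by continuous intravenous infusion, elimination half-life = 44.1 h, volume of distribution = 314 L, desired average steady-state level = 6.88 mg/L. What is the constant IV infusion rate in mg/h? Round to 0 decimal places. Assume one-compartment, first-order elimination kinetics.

k = ln2 / t½ = 0.693147 / 44.1 = 0.01572 h⁻¹
CL = k × Vd = 0.01572 × 314 = 4.936 L/h
At steady state, infusion rate R₀ = Css × CL = 6.88 × 4.936 = 33.96 mg/h

34 mg/h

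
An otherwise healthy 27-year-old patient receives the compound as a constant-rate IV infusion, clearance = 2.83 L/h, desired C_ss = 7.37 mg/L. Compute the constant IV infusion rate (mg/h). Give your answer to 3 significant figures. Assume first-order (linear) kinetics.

At steady state, infusion rate R₀ = Css × CL = 7.37 × 2.830 = 20.86 mg/h

20.9 mg/h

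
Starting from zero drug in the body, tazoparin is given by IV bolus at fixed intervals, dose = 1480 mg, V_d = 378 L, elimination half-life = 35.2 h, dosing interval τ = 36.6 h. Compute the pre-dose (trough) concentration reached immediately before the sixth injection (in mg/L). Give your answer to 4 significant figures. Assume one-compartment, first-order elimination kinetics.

C₀ per dose = Dose / Vd = 1480 / 378 = 3.915 mg/L
k = ln2 / t½ = 0.693147 / 35.2 = 0.01969 h⁻¹
Fraction remaining after one interval: r = e^(−kτ) = e^(−0.01969 × 36.6) = 0.4864
Before dose 6, 5 doses have been given (aged 1τ, 2τ, 3τ, 4τ, 5τ).
C_trough = C₀ × (r + r² + … + r^5) = C₀ × r(1−r^5)/(1−r)
        = 3.915 × 0.4864 × (1 − 0.02722) / (1 − 0.4864) = 3.607 mg/L

3.607 mg/L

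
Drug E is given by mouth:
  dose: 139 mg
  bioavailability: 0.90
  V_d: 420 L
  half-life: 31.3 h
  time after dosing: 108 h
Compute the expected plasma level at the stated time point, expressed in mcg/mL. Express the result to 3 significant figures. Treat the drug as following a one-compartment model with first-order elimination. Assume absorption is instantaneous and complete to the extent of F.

Amount reaching circulation = F × Dose = 0.90 × 139.0 = 125.1 mg
C₀ = F·Dose / Vd = 125.1 / 420 = 0.2979 mg/L
k = ln2 / t½ = 0.693147 / 31.3 = 0.02215 h⁻¹
C = C₀ · e^(−k·t) = 0.2979 × e^(−0.02215 × 108)
  = 0.2979 × 0.09143 = 0.02724 mg/L
(0.02724 mg/L = 0.02724 mcg/mL)

0.0272 mcg/mL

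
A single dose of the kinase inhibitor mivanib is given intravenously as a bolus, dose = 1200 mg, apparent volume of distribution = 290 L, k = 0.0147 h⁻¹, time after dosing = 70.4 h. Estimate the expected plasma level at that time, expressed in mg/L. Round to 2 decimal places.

1.47 mg/L

C₀ = Dose / Vd = 1200 / 290 = 4.138 mg/L
C = C₀ · e^(−k·t) = 4.138 × e^(−0.01470 × 70.4)
  = 4.138 × 0.3553 = 1.470 mg/L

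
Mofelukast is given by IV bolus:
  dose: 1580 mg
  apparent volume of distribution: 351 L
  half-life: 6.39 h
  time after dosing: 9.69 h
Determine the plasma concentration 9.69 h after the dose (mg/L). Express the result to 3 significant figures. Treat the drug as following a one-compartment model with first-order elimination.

1.57 mg/L

C₀ = Dose / Vd = 1580 / 351 = 4.501 mg/L
k = ln2 / t½ = 0.693147 / 6.39 = 0.1085 h⁻¹
C = C₀ · e^(−k·t) = 4.501 × e^(−0.1085 × 9.69)
  = 4.501 × 0.3495 = 1.573 mg/L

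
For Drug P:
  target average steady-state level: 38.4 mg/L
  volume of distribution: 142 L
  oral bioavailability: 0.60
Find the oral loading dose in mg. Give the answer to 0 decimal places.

9088 mg

LD = Css × Vd / F = 38.4 × 142 / 0.60 = 9088 mg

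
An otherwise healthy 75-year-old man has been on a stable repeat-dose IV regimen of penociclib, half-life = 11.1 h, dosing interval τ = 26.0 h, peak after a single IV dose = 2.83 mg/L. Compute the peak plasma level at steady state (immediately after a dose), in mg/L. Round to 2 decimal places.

k = ln2 / t½ = 0.693147 / 11.1 = 0.06245 h⁻¹
e^(−kτ) = e^(−0.06245 × 26.0) = 0.1972
Accumulation ratio R = 1 / (1 − e^(−kτ)) = 1 / (1 − 0.1972) = 1.246
Steady-state peak = C₀ × R = 2.83 × 1.246 = 3.526 mg/L

3.53 mg/L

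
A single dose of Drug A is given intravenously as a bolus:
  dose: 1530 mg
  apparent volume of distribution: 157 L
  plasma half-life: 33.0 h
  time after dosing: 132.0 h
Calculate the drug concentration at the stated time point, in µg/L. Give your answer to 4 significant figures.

C₀ = Dose / Vd = 1530 / 157 = 9.745 mg/L
k = ln2 / t½ = 0.693147 / 33.0 = 0.02100 h⁻¹
t / t½ = 132.0 / 33.0 = 4 half-lives
C = C₀ × (1/2)^4 = 9.745 × 0.06250 = 0.6091 mg/L
Convert: 0.6091 mg/L × 1000 = 609.1 µg/L

609.1 µg/L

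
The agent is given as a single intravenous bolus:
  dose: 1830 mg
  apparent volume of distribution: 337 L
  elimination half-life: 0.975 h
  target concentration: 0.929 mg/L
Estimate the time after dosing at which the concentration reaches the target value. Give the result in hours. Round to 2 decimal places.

C₀ = Dose / Vd = 1830 / 337 = 5.430 mg/L
k = ln2 / t½ = 0.693147 / 0.975 = 0.7109 h⁻¹
t = ln(C₀ / C) / k = ln(5.430 / 0.929) / 0.7109
  = ln(5.845) / 0.7109 = 1.766 / 0.7109 = 2.484 h

2.48 h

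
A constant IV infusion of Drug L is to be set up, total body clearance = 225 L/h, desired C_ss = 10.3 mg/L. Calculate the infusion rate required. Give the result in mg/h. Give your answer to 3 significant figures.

At steady state, infusion rate R₀ = Css × CL = 10.3 × 225.0 = 2318 mg/h

2320 mg/h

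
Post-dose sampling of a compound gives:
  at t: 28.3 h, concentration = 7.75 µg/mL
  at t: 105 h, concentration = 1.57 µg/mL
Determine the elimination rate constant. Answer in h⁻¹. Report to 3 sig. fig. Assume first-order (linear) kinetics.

0.0208 h⁻¹

k = ln(C₁/C₂) / (t₂ − t₁) = ln(7.75/1.57) / (105 − 28.3)
  = 1.597 / 76.70 = 0.02082 h⁻¹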